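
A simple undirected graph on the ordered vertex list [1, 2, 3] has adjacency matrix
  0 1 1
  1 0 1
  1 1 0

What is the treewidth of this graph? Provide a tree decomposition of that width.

Treewidth 2.
Bags: B1 = {1, 2, 3}
Tree: (single bag)

A single bag containing all 3 vertices is trivially a valid decomposition of width 2. Conversely, {1, 2, 3} is a clique of size 3, and the vertices of any clique must share a bag in every tree decomposition; so some bag has ≥ 3 vertices and tw(G) ≥ 2. Combining the bounds, tw(G) = 2.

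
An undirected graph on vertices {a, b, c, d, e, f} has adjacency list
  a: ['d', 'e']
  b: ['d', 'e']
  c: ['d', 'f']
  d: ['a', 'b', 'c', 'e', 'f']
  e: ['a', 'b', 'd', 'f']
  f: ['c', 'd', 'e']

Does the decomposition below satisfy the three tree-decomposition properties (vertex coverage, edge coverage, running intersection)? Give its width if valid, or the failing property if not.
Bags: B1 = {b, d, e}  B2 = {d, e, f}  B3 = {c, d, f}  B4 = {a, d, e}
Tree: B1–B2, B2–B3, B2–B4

Yes; width 2.

Vertex coverage: the bags together contain {a, b, c, d, e, f}, the full vertex set. Edge coverage: each edge of G has both endpoints in at least one bag. Running intersection: for every vertex, the bags containing it form a connected subtree. All three properties hold, so this is a valid tree decomposition of width max|bag| − 1 = 2, and hence tw(G) ≤ 2.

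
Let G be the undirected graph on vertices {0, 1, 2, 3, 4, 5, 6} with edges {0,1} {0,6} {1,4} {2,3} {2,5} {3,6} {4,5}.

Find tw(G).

A width-2 tree decomposition is:
Bags: B1 = {1, 4, 5}  B2 = {1, 2, 5}  B3 = {1, 2, 3}  B4 = {1, 3, 6}  B5 = {0, 1, 6}
Tree: B1–B2, B2–B3, B3–B4, B4–B5
Every bag has size at most 3, so the width is 3 − 1 = 2 and tw(G) ≤ 2. Since 1–4–5–2–3–6–0–1 is a cycle in G, G is not acyclic. Forests are exactly the graphs of treewidth ≤ 1, so tw(G) ≥ 2. Therefore the treewidth is 2.

2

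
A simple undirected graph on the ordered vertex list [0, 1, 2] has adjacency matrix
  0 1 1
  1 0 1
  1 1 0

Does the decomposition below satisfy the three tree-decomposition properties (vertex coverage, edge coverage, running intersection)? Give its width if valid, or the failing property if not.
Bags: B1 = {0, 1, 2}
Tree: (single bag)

Every vertex of G appears in some bag (union = {0, 1, 2}); every edge is covered by a bag; and for each vertex v the set of bags containing v is connected in the bag tree. The decomposition is therefore valid. The largest bag has 3 vertices, so the width is 2.

Yes; width 2.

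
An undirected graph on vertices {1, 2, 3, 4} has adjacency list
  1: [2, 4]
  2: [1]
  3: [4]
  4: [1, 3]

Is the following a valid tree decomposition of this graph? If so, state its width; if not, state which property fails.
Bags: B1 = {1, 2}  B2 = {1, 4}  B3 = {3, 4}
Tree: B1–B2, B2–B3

Yes; width 1.

Vertex coverage: the bags together contain {1, 2, 3, 4}, the full vertex set. Edge coverage: each edge of G has both endpoints in at least one bag. Running intersection: for every vertex, the bags containing it form a connected subtree. All three properties hold, so this is a valid tree decomposition of width max|bag| − 1 = 1, and hence tw(G) ≤ 1.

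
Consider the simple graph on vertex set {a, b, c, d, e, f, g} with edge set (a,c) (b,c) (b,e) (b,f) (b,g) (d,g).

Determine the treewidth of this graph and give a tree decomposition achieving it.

Treewidth 1.
Bags: B1 = {b, g}  B2 = {b, e}  B3 = {b, c}  B4 = {d, g}  B5 = {a, c}  B6 = {b, f}
Tree: B1–B2, B2–B3, B1–B4, B3–B5, B1–B6

The largest bag has 2 vertices, giving width 1; this decomposition certifies tw(G) ≤ 1. G has an edge, so its treewidth is at least 1. The upper and lower bounds meet at 1, so that is the treewidth.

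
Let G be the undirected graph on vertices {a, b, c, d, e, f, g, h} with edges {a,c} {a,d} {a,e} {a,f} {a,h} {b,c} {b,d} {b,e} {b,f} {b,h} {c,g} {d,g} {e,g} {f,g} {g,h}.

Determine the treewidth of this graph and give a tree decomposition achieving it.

Each bag holds 4 vertices, so the decomposition has width 3, which upper-bounds the treewidth. For the lower bound: the 4 vertex sets {b,h}, {c,g}, {a}, {e} are disjoint, each induces a connected subgraph, and every pair is joined by at least one edge of G. Contracting each set to a single vertex therefore yields K_{4} as a minor, and since treewidth is minor-monotone, tw(G) ≥ tw(K_{4}) = 3. The upper and lower bounds meet at 3, so that is the treewidth.

Treewidth 3.
Bags: B1 = {a, b, g, h}  B2 = {a, b, c, g}  B3 = {a, b, e, g}  B4 = {a, b, f, g}  B5 = {a, b, d, g}
Tree: B1–B2, B2–B3, B3–B4, B4–B5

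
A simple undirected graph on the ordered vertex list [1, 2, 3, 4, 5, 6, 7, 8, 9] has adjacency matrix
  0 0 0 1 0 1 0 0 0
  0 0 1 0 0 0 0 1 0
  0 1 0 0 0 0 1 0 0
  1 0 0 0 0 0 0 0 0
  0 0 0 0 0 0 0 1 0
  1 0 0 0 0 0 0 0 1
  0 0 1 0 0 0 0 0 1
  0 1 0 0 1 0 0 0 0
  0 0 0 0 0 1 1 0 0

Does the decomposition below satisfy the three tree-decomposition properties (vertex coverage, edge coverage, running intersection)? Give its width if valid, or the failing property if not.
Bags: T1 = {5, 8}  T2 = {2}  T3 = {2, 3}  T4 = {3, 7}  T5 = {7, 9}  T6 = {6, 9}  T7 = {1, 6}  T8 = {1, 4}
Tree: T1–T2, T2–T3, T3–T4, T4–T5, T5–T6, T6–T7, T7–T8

A tree decomposition must satisfy three properties: every vertex lies in some bag; for every edge, both endpoints lie together in some bag; and for every vertex, the bags containing it form a connected subtree. Here edge (8,2) lies in no bag, so the decomposition is invalid.

No — edge (8,2) lies in no bag.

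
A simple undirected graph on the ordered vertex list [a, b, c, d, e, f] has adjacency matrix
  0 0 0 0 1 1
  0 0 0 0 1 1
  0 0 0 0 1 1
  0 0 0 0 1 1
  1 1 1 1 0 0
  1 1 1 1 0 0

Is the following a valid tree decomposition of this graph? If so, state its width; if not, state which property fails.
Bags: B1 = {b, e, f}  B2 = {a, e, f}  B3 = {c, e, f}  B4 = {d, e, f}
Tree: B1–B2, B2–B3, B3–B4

Vertex coverage: the bags together contain {a, b, c, d, e, f}, the full vertex set. Edge coverage: each edge of G has both endpoints in at least one bag. Running intersection: for every vertex, the bags containing it form a connected subtree. All three properties hold, so this is a valid tree decomposition of width max|bag| − 1 = 2, and hence tw(G) ≤ 2.

Yes; width 2.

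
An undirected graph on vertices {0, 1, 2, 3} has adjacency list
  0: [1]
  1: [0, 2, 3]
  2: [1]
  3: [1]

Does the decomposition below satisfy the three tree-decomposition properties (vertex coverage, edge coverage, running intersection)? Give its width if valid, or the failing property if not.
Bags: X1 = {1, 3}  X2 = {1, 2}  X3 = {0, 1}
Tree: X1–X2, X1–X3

Every vertex of G appears in some bag (union = {0, 1, 2, 3}); every edge is covered by a bag; and for each vertex v the set of bags containing v is connected in the bag tree. The decomposition is therefore valid. The largest bag has 2 vertices, so the width is 1.

Yes; width 1.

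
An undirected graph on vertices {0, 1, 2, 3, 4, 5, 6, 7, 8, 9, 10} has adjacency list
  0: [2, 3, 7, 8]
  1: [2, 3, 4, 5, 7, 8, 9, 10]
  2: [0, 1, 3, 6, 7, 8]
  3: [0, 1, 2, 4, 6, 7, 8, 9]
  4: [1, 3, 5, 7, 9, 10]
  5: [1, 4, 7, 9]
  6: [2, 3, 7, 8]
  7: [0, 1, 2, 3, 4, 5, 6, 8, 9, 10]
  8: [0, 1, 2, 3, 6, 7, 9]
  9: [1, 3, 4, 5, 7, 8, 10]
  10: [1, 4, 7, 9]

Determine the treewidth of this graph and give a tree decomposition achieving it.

Treewidth 4.
Bags: B1 = {1, 2, 3, 7, 8}  B2 = {2, 3, 6, 7, 8}  B3 = {1, 3, 7, 8, 9}  B4 = {0, 2, 3, 7, 8}  B5 = {1, 3, 4, 7, 9}  B6 = {1, 4, 5, 7, 9}  B7 = {1, 4, 7, 9, 10}
Tree: B1–B2, B1–B3, B1–B4, B3–B5, B5–B6, B5–B7

Every bag has size at most 5, so the width is 5 − 1 = 4 and tw(G) ≤ 4. For the lower bound, the 5 vertices {0, 2, 3, 7, 8} are pairwise adjacent, and any tree decomposition puts a clique entirely inside one bag — forcing width ≥ 4. Therefore the treewidth is 4.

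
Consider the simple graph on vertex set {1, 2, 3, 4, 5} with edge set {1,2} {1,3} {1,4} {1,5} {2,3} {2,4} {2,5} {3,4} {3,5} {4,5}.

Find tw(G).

4

A width-4 tree decomposition is:
Bags: B1 = {1, 2, 3, 4, 5}
Tree: (single bag)
A single bag containing all 5 vertices is trivially a valid decomposition of width 4. On the other hand G contains the 5-clique {1, 2, 3, 4, 5}. A clique must lie in a single bag of any decomposition, so no decomposition can have width below 4. Hence tw(G) = 4 exactly.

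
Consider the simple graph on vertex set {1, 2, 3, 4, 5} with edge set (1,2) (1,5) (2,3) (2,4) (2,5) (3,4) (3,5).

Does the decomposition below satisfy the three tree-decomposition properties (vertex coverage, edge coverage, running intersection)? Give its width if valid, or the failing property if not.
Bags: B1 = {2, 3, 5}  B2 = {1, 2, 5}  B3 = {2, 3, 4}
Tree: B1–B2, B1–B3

Yes; width 2.

Vertex coverage: the bags together contain {1, 2, 3, 4, 5}, the full vertex set. Edge coverage: each edge of G has both endpoints in at least one bag. Running intersection: for every vertex, the bags containing it form a connected subtree. All three properties hold, so this is a valid tree decomposition of width max|bag| − 1 = 2, and hence tw(G) ≤ 2.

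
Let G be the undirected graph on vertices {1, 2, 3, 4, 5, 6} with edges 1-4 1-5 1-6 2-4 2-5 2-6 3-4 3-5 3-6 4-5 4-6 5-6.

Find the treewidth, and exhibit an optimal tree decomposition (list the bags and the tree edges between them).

Treewidth 3.
One optimal decomposition is:
Bags: B1 = {3, 4, 5, 6}  B2 = {2, 4, 5, 6}  B3 = {1, 4, 5, 6}
Tree: B1–B2, B1–B3

The largest bag has 4 vertices, giving width 3; this decomposition certifies tw(G) ≤ 3. Conversely, {1, 4, 5, 6} is a clique of size 4, and the vertices of any clique must share a bag in every tree decomposition; so some bag has ≥ 4 vertices and tw(G) ≥ 3. Hence tw(G) = 3 exactly.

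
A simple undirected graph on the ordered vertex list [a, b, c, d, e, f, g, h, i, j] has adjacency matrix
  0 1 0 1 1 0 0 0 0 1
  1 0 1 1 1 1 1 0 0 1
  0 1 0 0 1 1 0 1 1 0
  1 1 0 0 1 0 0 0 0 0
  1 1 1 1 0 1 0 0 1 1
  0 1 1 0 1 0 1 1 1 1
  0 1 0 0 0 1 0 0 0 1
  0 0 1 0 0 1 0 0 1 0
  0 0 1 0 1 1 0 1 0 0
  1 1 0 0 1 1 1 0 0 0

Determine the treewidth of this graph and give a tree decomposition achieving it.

Every bag has size at most 4, so the width is 4 − 1 = 3 and tw(G) ≤ 3. For the lower bound, the 4 vertices {a, b, d, e} are pairwise adjacent, and any tree decomposition puts a clique entirely inside one bag — forcing width ≥ 3. Hence tw(G) = 3 exactly.

Treewidth 3.
Bags: B1 = {c, e, f, i}  B2 = {b, c, e, f}  B3 = {b, e, f, j}  B4 = {a, b, e, j}  B5 = {a, b, d, e}  B6 = {b, f, g, j}  B7 = {c, f, h, i}
Tree: B1–B2, B2–B3, B3–B4, B4–B5, B3–B6, B1–B7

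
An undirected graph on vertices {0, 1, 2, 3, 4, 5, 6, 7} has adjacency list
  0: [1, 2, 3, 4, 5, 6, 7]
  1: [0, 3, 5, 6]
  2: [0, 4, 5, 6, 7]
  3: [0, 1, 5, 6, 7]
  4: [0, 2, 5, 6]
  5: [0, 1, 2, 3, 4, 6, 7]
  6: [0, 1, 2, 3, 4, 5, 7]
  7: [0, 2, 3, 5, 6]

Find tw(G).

A width-4 tree decomposition is:
Bags: B1 = {0, 2, 4, 5, 6}  B2 = {0, 2, 5, 6, 7}  B3 = {0, 3, 5, 6, 7}  B4 = {0, 1, 3, 5, 6}
Tree: B1–B2, B2–B3, B3–B4
Every bag has size at most 5, so the width is 5 − 1 = 4 and tw(G) ≤ 4. Conversely, {0, 1, 3, 5, 6} is a clique of size 5, and the vertices of any clique must share a bag in every tree decomposition; so some bag has ≥ 5 vertices and tw(G) ≥ 4. Combining the bounds, tw(G) = 4.

4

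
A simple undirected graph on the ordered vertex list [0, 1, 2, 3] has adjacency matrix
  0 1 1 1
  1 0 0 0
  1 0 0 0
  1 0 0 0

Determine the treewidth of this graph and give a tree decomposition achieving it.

Treewidth 1.
One optimal decomposition is:
Bags: B1 = {0, 1}  B2 = {0, 3}  B3 = {0, 2}
Tree: B1–B2, B1–B3

The largest bag has 2 vertices, giving width 1; this decomposition certifies tw(G) ≤ 1. Since G has at least one edge (e.g. 0–1), it is not an edgeless graph, so tw(G) ≥ 1. Combining the bounds, tw(G) = 1.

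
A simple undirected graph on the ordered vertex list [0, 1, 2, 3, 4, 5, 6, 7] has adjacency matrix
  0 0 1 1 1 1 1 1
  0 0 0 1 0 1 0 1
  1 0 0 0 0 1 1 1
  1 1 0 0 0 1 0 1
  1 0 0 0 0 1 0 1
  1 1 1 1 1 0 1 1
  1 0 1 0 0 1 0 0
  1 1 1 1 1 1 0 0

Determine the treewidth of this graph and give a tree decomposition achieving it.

Treewidth 3.
Bags: B1 = {0, 2, 5, 7}  B2 = {0, 4, 5, 7}  B3 = {0, 3, 5, 7}  B4 = {1, 3, 5, 7}  B5 = {0, 2, 5, 6}
Tree: B1–B2, B2–B3, B3–B4, B1–B5

The largest bag has 4 vertices, giving width 3; this decomposition certifies tw(G) ≤ 3. For the lower bound, the 4 vertices {0, 2, 5, 6} are pairwise adjacent, and any tree decomposition puts a clique entirely inside one bag — forcing width ≥ 3. The upper and lower bounds meet at 3, so that is the treewidth.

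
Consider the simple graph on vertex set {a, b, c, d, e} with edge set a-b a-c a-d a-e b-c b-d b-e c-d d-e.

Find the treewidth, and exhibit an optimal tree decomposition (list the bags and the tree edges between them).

Every bag has size at most 4, so the width is 4 − 1 = 3 and tw(G) ≤ 3. On the other hand G contains the 4-clique {a, b, d, e}. A clique must lie in a single bag of any decomposition, so no decomposition can have width below 3. Hence tw(G) = 3 exactly.

Treewidth 3.
Bags: B1 = {a, b, c, d}  B2 = {a, b, d, e}
Tree: B1–B2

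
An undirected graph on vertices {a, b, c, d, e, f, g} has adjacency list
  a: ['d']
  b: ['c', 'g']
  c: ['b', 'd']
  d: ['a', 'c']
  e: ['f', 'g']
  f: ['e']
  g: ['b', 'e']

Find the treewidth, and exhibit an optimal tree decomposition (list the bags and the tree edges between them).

Treewidth 1.
Bags: B1 = {a, d}  B2 = {c, d}  B3 = {b, c}  B4 = {b, g}  B5 = {e, g}  B6 = {e, f}
Tree: B1–B2, B2–B3, B3–B4, B4–B5, B5–B6

Each bag holds 2 vertices, so the decomposition has width 1, which upper-bounds the treewidth. Any graph with an edge has treewidth ≥ 1, and G has the edge a–d. Combining the bounds, tw(G) = 1.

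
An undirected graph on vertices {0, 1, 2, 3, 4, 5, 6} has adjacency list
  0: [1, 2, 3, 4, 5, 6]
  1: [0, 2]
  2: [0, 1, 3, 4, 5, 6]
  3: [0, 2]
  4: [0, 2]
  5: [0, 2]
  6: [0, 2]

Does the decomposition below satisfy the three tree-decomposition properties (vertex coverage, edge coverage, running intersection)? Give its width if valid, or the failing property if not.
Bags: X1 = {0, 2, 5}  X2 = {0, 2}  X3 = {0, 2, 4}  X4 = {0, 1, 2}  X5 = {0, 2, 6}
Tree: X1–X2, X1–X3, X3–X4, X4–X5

A tree decomposition must satisfy three properties: every vertex lies in some bag; for every edge, both endpoints lie together in some bag; and for every vertex, the bags containing it form a connected subtree. Here vertex 3 appears in no bag, so the decomposition is invalid.

No — vertex 3 appears in no bag.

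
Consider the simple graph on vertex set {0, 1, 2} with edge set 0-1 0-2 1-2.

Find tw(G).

2

A width-2 tree decomposition is:
Bags: B1 = {0, 1, 2}
Tree: (single bag)
With just one bag of size 3, the width is 3 − 1 = 2, so tw(G) ≤ 2. Conversely, {0, 1, 2} is a clique of size 3, and the vertices of any clique must share a bag in every tree decomposition; so some bag has ≥ 3 vertices and tw(G) ≥ 2. The upper and lower bounds meet at 2, so that is the treewidth.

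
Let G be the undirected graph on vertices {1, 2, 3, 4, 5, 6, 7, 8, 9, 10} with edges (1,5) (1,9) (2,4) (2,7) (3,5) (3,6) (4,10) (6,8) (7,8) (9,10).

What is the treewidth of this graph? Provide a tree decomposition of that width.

Every bag has size at most 3, so the width is 3 − 1 = 2 and tw(G) ≤ 2. For the lower bound, G contains the cycle 4–2–7–8–6–3–5–1–9–10–4, so G is not a forest; only forests have treewidth ≤ 1, hence tw(G) ≥ 2. The upper and lower bounds meet at 2, so that is the treewidth.

Treewidth 2.
One such decomposition:
Bags: B1 = {2, 4, 7}  B2 = {4, 7, 8}  B3 = {4, 6, 8}  B4 = {3, 4, 6}  B5 = {3, 4, 5}  B6 = {1, 4, 5}  B7 = {1, 4, 9}  B8 = {4, 9, 10}
Tree: B1–B2, B2–B3, B3–B4, B4–B5, B5–B6, B6–B7, B7–B8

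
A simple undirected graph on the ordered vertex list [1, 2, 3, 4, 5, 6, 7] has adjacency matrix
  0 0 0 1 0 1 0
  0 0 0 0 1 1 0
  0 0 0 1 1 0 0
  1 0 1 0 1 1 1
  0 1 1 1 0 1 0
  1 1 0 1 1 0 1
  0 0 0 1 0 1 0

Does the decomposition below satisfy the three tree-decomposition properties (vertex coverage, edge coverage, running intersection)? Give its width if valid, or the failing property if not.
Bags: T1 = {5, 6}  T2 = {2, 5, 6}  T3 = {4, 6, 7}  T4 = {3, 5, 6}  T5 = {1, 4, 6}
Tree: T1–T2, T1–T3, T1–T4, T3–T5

A tree decomposition must satisfy three properties: every vertex lies in some bag; for every edge, both endpoints lie together in some bag; and for every vertex, the bags containing it form a connected subtree. Here edge (4,5) lies in no bag, so the decomposition is invalid.

No — edge (4,5) lies in no bag.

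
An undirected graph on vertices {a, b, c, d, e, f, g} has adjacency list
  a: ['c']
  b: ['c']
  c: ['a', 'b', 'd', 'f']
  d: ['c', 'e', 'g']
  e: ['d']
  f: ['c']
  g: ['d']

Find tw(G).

1

A width-1 tree decomposition is:
Bags: B1 = {c, f}  B2 = {c, d}  B3 = {d, e}  B4 = {b, c}  B5 = {d, g}  B6 = {a, c}
Tree: B1–B2, B2–B3, B2–B4, B3–B5, B1–B6
Every bag has size at most 2, so the width is 2 − 1 = 1 and tw(G) ≤ 1. G has an edge, so its treewidth is at least 1. The upper and lower bounds meet at 1, so that is the treewidth.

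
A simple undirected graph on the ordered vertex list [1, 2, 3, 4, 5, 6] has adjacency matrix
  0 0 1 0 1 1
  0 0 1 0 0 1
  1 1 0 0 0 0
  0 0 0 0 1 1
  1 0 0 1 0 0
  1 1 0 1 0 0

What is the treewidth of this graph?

2

A width-2 tree decomposition is:
Bags: B1 = {4, 5, 6}  B2 = {1, 5, 6}  B3 = {1, 2, 6}  B4 = {1, 2, 3}
Tree: B1–B2, B2–B3, B3–B4
Each bag holds 3 vertices, so the decomposition has width 2, which upper-bounds the treewidth. For the lower bound, G contains the cycle 4–5–1–6–4, so G is not a forest; only forests have treewidth ≤ 1, hence tw(G) ≥ 2. Therefore the treewidth is 2.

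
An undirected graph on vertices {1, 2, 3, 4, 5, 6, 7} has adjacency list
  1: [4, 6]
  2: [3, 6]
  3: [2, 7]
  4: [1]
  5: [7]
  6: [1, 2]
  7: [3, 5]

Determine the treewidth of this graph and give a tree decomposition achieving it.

Treewidth 1.
One optimal decomposition is:
Bags: B1 = {1, 4}  B2 = {1, 6}  B3 = {2, 6}  B4 = {2, 3}  B5 = {3, 7}  B6 = {5, 7}
Tree: B1–B2, B2–B3, B3–B4, B4–B5, B5–B6

The largest bag has 2 vertices, giving width 1; this decomposition certifies tw(G) ≤ 1. Any graph with an edge has treewidth ≥ 1, and G has the edge 4–1. The upper and lower bounds meet at 1, so that is the treewidth.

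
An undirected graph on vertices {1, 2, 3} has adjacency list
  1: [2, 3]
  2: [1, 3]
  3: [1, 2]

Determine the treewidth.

A width-2 tree decomposition is:
Bags: B1 = {1, 2, 3}
Tree: (single bag)
A single bag containing all 3 vertices is trivially a valid decomposition of width 2. For the lower bound, the 3 vertices {1, 2, 3} are pairwise adjacent, and any tree decomposition puts a clique entirely inside one bag — forcing width ≥ 2. Hence tw(G) = 2 exactly.

2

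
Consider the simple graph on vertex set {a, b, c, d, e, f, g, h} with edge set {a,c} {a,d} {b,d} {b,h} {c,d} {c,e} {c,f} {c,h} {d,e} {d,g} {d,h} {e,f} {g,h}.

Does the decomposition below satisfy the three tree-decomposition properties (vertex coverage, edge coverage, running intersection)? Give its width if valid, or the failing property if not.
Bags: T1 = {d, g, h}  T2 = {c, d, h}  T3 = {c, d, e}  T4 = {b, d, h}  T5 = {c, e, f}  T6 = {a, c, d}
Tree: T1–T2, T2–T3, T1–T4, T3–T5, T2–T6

Yes; width 2.

Every vertex of G appears in some bag (union = {a, b, c, d, e, f, g, h}); every edge is covered by a bag; and for each vertex v the set of bags containing v is connected in the bag tree. The decomposition is therefore valid. The largest bag has 3 vertices, so the width is 2.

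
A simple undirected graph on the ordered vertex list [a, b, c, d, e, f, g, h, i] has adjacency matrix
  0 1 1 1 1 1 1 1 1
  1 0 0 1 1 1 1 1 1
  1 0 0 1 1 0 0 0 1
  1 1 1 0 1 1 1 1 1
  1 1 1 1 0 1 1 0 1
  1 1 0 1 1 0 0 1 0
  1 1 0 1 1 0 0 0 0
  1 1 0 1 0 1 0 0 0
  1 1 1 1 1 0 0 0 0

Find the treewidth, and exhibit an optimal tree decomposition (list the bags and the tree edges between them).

Treewidth 4.
One such decomposition:
Bags: B1 = {a, b, d, e, g}  B2 = {a, b, d, e, f}  B3 = {a, b, d, e, i}  B4 = {a, c, d, e, i}  B5 = {a, b, d, f, h}
Tree: B1–B2, B2–B3, B3–B4, B2–B5

Every bag has size at most 5, so the width is 5 − 1 = 4 and tw(G) ≤ 4. Conversely, {a, c, d, e, i} is a clique of size 5, and the vertices of any clique must share a bag in every tree decomposition; so some bag has ≥ 5 vertices and tw(G) ≥ 4. Therefore the treewidth is 4.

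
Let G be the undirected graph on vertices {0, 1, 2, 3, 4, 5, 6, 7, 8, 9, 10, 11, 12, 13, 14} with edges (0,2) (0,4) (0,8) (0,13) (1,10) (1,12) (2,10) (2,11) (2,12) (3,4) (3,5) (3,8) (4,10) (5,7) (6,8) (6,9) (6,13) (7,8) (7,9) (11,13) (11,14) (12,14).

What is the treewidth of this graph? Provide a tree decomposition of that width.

Treewidth 3.
One optimal decomposition is:
Bags: B1 = {1, 11, 12, 14}  B2 = {1, 2, 11, 12}  B3 = {1, 2, 10, 11}  B4 = {2, 10, 11, 13}  B5 = {0, 2, 10, 13}  B6 = {0, 4, 10, 13}  B7 = {0, 4, 6, 13}  B8 = {0, 4, 6, 8}  B9 = {3, 4, 6, 8}  B10 = {3, 6, 8, 9}  B11 = {3, 7, 8, 9}  B12 = {3, 5, 7, 9}
Tree: B1–B2, B2–B3, B3–B4, B4–B5, B5–B6, B6–B7, B7–B8, B8–B9, B9–B10, B10–B11, B11–B12

The largest bag has 4 vertices, giving width 3; this decomposition certifies tw(G) ≤ 3. For the lower bound: the 4 vertex sets {1,12,14}, {11}, {2}, {0,4,10,13} are disjoint, each induces a connected subgraph, and every pair is joined by at least one edge of G. Contracting each set to a single vertex therefore yields K_{4} as a minor, and since treewidth is minor-monotone, tw(G) ≥ tw(K_{4}) = 3. Hence tw(G) = 3 exactly.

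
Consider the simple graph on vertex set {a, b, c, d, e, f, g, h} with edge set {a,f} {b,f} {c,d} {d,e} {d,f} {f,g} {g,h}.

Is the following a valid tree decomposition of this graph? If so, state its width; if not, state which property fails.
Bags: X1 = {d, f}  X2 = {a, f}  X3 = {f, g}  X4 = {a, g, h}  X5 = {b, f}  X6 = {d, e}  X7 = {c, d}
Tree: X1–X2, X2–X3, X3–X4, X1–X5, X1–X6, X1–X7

A tree decomposition must satisfy three properties: every vertex lies in some bag; for every edge, both endpoints lie together in some bag; and for every vertex, the bags containing it form a connected subtree. Here bags containing vertex a are not connected in the tree, so the decomposition is invalid.

No — bags containing vertex a are not connected in the tree.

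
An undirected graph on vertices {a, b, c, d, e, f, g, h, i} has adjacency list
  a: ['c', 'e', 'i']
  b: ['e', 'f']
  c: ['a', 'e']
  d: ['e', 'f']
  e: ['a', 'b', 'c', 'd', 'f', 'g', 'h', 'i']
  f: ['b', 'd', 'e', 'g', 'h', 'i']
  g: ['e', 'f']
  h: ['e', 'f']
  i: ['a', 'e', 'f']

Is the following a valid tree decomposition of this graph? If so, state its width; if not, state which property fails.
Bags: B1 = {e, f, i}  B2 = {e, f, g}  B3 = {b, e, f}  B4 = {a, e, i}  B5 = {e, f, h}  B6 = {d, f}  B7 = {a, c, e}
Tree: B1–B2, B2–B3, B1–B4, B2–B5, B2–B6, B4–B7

No — edge (e,d) lies in no bag.

A tree decomposition must satisfy three properties: every vertex lies in some bag; for every edge, both endpoints lie together in some bag; and for every vertex, the bags containing it form a connected subtree. Here edge (e,d) lies in no bag, so the decomposition is invalid.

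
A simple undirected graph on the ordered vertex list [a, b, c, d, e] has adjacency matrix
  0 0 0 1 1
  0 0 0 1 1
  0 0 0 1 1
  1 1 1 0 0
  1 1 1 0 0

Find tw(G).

A width-2 tree decomposition is:
Bags: B1 = {a, d, e}  B2 = {c, d, e}  B3 = {b, d, e}
Tree: B1–B2, B2–B3
Every bag has size at most 3, so the width is 3 − 1 = 2 and tw(G) ≤ 2. The edges a–e–c–d–a form a cycle, so G is not a tree and its treewidth is at least 2. Combining the bounds, tw(G) = 2.

2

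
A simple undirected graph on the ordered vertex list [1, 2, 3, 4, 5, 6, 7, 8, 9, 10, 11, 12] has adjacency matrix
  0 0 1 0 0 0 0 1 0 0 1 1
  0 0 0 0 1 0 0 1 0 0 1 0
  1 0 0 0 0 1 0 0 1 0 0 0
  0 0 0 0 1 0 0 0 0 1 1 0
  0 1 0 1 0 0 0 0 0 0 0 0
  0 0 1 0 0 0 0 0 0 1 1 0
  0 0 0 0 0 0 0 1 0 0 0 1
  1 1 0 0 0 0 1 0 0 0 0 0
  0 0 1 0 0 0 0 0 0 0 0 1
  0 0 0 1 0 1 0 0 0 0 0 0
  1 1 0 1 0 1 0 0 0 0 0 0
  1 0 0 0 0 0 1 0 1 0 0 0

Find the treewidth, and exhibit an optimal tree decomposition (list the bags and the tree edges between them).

Treewidth 3.
One optimal decomposition is:
Bags: B1 = {2, 4, 5, 10}  B2 = {2, 4, 10, 11}  B3 = {2, 6, 10, 11}  B4 = {2, 6, 8, 11}  B5 = {1, 6, 8, 11}  B6 = {1, 3, 6, 8}  B7 = {1, 3, 7, 8}  B8 = {1, 3, 7, 12}  B9 = {3, 7, 9, 12}
Tree: B1–B2, B2–B3, B3–B4, B4–B5, B5–B6, B6–B7, B7–B8, B8–B9

Each bag holds 4 vertices, so the decomposition has width 3, which upper-bounds the treewidth. For the lower bound: the 4 vertex sets {4,5,10}, {2}, {11}, {1,3,6,8} are disjoint, each induces a connected subgraph, and every pair is joined by at least one edge of G. Contracting each set to a single vertex therefore yields K_{4} as a minor, and since treewidth is minor-monotone, tw(G) ≥ tw(K_{4}) = 3. The upper and lower bounds meet at 3, so that is the treewidth.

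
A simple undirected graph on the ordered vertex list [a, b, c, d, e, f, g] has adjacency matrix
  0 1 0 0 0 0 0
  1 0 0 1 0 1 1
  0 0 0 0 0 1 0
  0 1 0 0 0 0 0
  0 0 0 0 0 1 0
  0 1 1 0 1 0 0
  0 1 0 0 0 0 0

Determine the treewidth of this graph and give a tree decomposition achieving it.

Treewidth 1.
Bags: B1 = {b, f}  B2 = {a, b}  B3 = {e, f}  B4 = {c, f}  B5 = {b, d}  B6 = {b, g}
Tree: B1–B2, B1–B3, B1–B4, B2–B5, B2–B6

Every bag has size at most 2, so the width is 2 − 1 = 1 and tw(G) ≤ 1. Since G has at least one edge (e.g. f–b), it is not an edgeless graph, so tw(G) ≥ 1. The upper and lower bounds meet at 1, so that is the treewidth.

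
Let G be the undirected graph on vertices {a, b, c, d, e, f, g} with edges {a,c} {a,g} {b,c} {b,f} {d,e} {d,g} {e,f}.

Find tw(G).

A width-2 tree decomposition is:
Bags: B1 = {d, e, f}  B2 = {d, f, g}  B3 = {a, f, g}  B4 = {a, c, f}  B5 = {b, c, f}
Tree: B1–B2, B2–B3, B3–B4, B4–B5
Each bag holds 3 vertices, so the decomposition has width 2, which upper-bounds the treewidth. The edges f–e–d–g–a–c–b–f form a cycle, so G is not a tree and its treewidth is at least 2. Hence tw(G) = 2 exactly.

2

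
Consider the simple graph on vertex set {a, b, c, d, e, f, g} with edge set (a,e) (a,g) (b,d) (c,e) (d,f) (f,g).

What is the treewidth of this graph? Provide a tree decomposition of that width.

Treewidth 1.
One optimal decomposition is:
Bags: B1 = {c, e}  B2 = {a, e}  B3 = {a, g}  B4 = {f, g}  B5 = {d, f}  B6 = {b, d}
Tree: B1–B2, B2–B3, B3–B4, B4–B5, B5–B6

The largest bag has 2 vertices, giving width 1; this decomposition certifies tw(G) ≤ 1. Any graph with an edge has treewidth ≥ 1, and G has the edge c–e. The upper and lower bounds meet at 1, so that is the treewidth.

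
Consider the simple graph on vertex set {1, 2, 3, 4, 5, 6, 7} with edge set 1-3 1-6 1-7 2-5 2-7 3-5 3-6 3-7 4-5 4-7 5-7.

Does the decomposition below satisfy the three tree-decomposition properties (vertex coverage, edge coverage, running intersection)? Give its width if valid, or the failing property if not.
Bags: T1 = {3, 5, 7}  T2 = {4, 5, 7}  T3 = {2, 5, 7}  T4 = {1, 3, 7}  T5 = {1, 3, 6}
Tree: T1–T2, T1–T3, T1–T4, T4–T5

Yes; width 2.

Every vertex of G appears in some bag (union = {1, 2, 3, 4, 5, 6, 7}); every edge is covered by a bag; and for each vertex v the set of bags containing v is connected in the bag tree. The decomposition is therefore valid. The largest bag has 3 vertices, so the width is 2.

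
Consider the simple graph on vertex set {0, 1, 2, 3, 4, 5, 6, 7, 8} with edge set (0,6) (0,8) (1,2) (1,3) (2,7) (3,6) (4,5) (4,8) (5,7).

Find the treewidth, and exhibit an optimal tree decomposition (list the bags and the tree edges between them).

Treewidth 2.
One such decomposition:
Bags: B1 = {0, 3, 6}  B2 = {0, 3, 8}  B3 = {3, 4, 8}  B4 = {3, 4, 5}  B5 = {3, 5, 7}  B6 = {2, 3, 7}  B7 = {1, 2, 3}
Tree: B1–B2, B2–B3, B3–B4, B4–B5, B5–B6, B6–B7

Each bag holds 3 vertices, so the decomposition has width 2, which upper-bounds the treewidth. The edges 3–6–0–8–4–5–7–2–1–3 form a cycle, so G is not a tree and its treewidth is at least 2. Hence tw(G) = 2 exactly.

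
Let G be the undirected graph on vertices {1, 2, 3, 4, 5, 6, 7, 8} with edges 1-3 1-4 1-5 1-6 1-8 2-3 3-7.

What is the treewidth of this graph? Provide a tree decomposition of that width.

Treewidth 1.
One optimal decomposition is:
Bags: B1 = {1, 5}  B2 = {1, 4}  B3 = {1, 3}  B4 = {3, 7}  B5 = {2, 3}  B6 = {1, 6}  B7 = {1, 8}
Tree: B1–B2, B1–B3, B3–B4, B4–B5, B3–B6, B1–B7

Each bag holds 2 vertices, so the decomposition has width 1, which upper-bounds the treewidth. Any graph with an edge has treewidth ≥ 1, and G has the edge 5–1. Combining the bounds, tw(G) = 1.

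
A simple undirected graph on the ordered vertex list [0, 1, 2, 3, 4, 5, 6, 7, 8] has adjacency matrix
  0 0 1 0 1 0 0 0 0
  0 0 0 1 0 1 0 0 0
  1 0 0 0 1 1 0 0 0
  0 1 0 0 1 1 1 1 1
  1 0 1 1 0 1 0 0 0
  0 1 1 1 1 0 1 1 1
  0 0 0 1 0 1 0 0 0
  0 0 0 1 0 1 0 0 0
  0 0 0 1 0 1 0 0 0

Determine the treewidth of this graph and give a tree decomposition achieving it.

Every bag has size at most 3, so the width is 3 − 1 = 2 and tw(G) ≤ 2. Conversely, {0, 2, 4} is a clique of size 3, and the vertices of any clique must share a bag in every tree decomposition; so some bag has ≥ 3 vertices and tw(G) ≥ 2. Hence tw(G) = 2 exactly.

Treewidth 2.
One optimal decomposition is:
Bags: B1 = {1, 3, 5}  B2 = {3, 5, 8}  B3 = {3, 4, 5}  B4 = {2, 4, 5}  B5 = {3, 5, 7}  B6 = {3, 5, 6}  B7 = {0, 2, 4}
Tree: B1–B2, B2–B3, B3–B4, B2–B5, B5–B6, B4–B7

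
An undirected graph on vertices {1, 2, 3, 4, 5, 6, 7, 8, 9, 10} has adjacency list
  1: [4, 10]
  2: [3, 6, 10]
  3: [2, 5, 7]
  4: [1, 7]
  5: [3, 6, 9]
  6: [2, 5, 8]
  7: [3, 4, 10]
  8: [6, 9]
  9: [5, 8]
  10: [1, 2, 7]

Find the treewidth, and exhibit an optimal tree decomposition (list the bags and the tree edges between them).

Treewidth 2.
One such decomposition:
Bags: B1 = {1, 4, 10}  B2 = {4, 7, 10}  B3 = {2, 7, 10}  B4 = {2, 3, 7}  B5 = {2, 3, 6}  B6 = {3, 5, 6}  B7 = {5, 6, 8}  B8 = {5, 8, 9}
Tree: B1–B2, B2–B3, B3–B4, B4–B5, B5–B6, B6–B7, B7–B8

Each bag holds 3 vertices, so the decomposition has width 2, which upper-bounds the treewidth. Since 1–4–7–10–1 is a cycle in G, G is not acyclic. Forests are exactly the graphs of treewidth ≤ 1, so tw(G) ≥ 2. Combining the bounds, tw(G) = 2.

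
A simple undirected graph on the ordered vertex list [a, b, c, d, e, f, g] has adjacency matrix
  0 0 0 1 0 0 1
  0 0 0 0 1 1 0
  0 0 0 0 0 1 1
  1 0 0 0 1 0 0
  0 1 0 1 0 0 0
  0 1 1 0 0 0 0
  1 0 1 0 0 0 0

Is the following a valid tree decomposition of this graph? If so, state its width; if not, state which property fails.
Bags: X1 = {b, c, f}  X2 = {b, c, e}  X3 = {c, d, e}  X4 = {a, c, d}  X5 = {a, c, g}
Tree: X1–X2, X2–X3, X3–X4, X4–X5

Yes; width 2.

Checking the three conditions: (i) the bags cover all of {a, b, c, d, e, f, g}; (ii) for each edge, some bag contains both endpoints; (iii) the bags containing any fixed vertex form a subtree. All hold, so the decomposition is valid with width 3 − 1 = 2.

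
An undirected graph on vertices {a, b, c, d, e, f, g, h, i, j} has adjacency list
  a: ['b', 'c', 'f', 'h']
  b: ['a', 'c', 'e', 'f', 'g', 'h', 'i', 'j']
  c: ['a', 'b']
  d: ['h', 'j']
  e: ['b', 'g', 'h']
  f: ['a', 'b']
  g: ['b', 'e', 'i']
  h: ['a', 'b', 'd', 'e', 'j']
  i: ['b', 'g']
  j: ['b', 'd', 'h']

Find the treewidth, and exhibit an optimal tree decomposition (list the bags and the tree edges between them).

The largest bag has 3 vertices, giving width 2; this decomposition certifies tw(G) ≤ 2. On the other hand G contains the 3-clique {d, h, j}. A clique must lie in a single bag of any decomposition, so no decomposition can have width below 2. The upper and lower bounds meet at 2, so that is the treewidth.

Treewidth 2.
One such decomposition:
Bags: B1 = {b, e, h}  B2 = {b, h, j}  B3 = {d, h, j}  B4 = {a, b, h}  B5 = {b, e, g}  B6 = {a, b, c}  B7 = {a, b, f}  B8 = {b, g, i}
Tree: B1–B2, B2–B3, B1–B4, B1–B5, B4–B6, B4–B7, B5–B8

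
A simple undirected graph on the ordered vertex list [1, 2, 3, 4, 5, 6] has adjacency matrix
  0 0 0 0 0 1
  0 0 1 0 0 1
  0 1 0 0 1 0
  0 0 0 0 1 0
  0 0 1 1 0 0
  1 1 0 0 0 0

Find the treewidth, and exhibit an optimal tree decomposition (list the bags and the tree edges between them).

Every bag has size at most 2, so the width is 2 − 1 = 1 and tw(G) ≤ 1. Any graph with an edge has treewidth ≥ 1, and G has the edge 4–5. Combining the bounds, tw(G) = 1.

Treewidth 1.
Bags: B1 = {4, 5}  B2 = {3, 5}  B3 = {2, 3}  B4 = {2, 6}  B5 = {1, 6}
Tree: B1–B2, B2–B3, B3–B4, B4–B5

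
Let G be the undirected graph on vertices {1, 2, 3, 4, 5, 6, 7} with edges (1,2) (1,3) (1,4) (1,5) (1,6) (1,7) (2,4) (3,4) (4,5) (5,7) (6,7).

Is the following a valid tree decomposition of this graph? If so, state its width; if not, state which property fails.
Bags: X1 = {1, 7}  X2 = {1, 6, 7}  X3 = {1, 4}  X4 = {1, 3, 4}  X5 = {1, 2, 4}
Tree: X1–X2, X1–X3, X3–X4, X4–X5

A tree decomposition must satisfy three properties: every vertex lies in some bag; for every edge, both endpoints lie together in some bag; and for every vertex, the bags containing it form a connected subtree. Here vertex 5 appears in no bag, so the decomposition is invalid.

No — vertex 5 appears in no bag.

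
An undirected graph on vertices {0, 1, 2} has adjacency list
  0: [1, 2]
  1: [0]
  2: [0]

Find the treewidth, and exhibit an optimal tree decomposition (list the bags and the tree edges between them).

Treewidth 1.
Bags: B1 = {0, 1}  B2 = {0, 2}
Tree: B1–B2

The largest bag has 2 vertices, giving width 1; this decomposition certifies tw(G) ≤ 1. Since G has at least one edge (e.g. 0–1), it is not an edgeless graph, so tw(G) ≥ 1. Combining the bounds, tw(G) = 1.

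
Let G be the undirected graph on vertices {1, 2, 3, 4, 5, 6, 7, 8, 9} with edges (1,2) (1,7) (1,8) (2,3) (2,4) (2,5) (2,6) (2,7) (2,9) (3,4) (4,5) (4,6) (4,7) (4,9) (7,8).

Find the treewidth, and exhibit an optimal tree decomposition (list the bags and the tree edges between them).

Treewidth 2.
One such decomposition:
Bags: B1 = {1, 2, 7}  B2 = {2, 4, 7}  B3 = {2, 4, 9}  B4 = {2, 4, 5}  B5 = {1, 7, 8}  B6 = {2, 4, 6}  B7 = {2, 3, 4}
Tree: B1–B2, B2–B3, B3–B4, B1–B5, B2–B6, B2–B7

Each bag holds 3 vertices, so the decomposition has width 2, which upper-bounds the treewidth. Conversely, {1, 7, 8} is a clique of size 3, and the vertices of any clique must share a bag in every tree decomposition; so some bag has ≥ 3 vertices and tw(G) ≥ 2. The upper and lower bounds meet at 2, so that is the treewidth.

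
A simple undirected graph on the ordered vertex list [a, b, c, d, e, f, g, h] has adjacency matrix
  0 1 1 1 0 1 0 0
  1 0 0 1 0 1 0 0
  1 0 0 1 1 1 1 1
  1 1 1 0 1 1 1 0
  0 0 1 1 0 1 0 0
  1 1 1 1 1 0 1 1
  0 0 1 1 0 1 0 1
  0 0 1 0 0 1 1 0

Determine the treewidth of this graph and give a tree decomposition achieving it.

Each bag holds 4 vertices, so the decomposition has width 3, which upper-bounds the treewidth. For the lower bound, the 4 vertices {c, d, f, g} are pairwise adjacent, and any tree decomposition puts a clique entirely inside one bag — forcing width ≥ 3. Hence tw(G) = 3 exactly.

Treewidth 3.
One such decomposition:
Bags: B1 = {a, c, d, f}  B2 = {c, d, f, g}  B3 = {a, b, d, f}  B4 = {c, d, e, f}  B5 = {c, f, g, h}
Tree: B1–B2, B1–B3, B2–B4, B2–B5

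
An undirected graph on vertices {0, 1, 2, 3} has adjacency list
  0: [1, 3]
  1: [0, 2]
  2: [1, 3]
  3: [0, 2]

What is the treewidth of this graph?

A width-2 tree decomposition is:
Bags: B1 = {1, 2, 3}  B2 = {0, 1, 3}
Tree: B1–B2
Every bag has size at most 3, so the width is 3 − 1 = 2 and tw(G) ≤ 2. The edges 1–2–3–0–1 form a cycle, so G is not a tree and its treewidth is at least 2. Hence tw(G) = 2 exactly.

2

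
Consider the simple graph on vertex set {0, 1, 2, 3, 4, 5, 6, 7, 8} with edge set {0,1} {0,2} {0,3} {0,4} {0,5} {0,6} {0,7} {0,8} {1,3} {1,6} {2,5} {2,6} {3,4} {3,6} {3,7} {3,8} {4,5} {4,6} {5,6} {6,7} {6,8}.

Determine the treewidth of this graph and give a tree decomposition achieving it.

The largest bag has 4 vertices, giving width 3; this decomposition certifies tw(G) ≤ 3. On the other hand G contains the 4-clique {0, 2, 5, 6}. A clique must lie in a single bag of any decomposition, so no decomposition can have width below 3. Combining the bounds, tw(G) = 3.

Treewidth 3.
Bags: B1 = {0, 3, 6, 8}  B2 = {0, 3, 4, 6}  B3 = {0, 4, 5, 6}  B4 = {0, 3, 6, 7}  B5 = {0, 2, 5, 6}  B6 = {0, 1, 3, 6}
Tree: B1–B2, B2–B3, B1–B4, B3–B5, B1–B6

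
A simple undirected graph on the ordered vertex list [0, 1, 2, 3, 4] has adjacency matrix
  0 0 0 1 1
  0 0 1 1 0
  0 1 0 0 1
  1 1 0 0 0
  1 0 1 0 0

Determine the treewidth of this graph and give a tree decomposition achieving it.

Treewidth 2.
One optimal decomposition is:
Bags: B1 = {1, 2, 4}  B2 = {1, 3, 4}  B3 = {0, 3, 4}
Tree: B1–B2, B2–B3

Each bag holds 3 vertices, so the decomposition has width 2, which upper-bounds the treewidth. Since 4–2–1–3–0–4 is a cycle in G, G is not acyclic. Forests are exactly the graphs of treewidth ≤ 1, so tw(G) ≥ 2. Hence tw(G) = 2 exactly.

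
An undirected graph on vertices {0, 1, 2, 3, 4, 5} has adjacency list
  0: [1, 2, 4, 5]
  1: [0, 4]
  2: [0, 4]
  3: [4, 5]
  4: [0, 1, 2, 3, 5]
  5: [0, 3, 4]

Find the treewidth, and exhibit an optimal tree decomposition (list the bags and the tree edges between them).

Treewidth 2.
One such decomposition:
Bags: B1 = {0, 4, 5}  B2 = {0, 1, 4}  B3 = {3, 4, 5}  B4 = {0, 2, 4}
Tree: B1–B2, B1–B3, B2–B4

The largest bag has 3 vertices, giving width 2; this decomposition certifies tw(G) ≤ 2. On the other hand G contains the 3-clique {0, 1, 4}. A clique must lie in a single bag of any decomposition, so no decomposition can have width below 2. Therefore the treewidth is 2.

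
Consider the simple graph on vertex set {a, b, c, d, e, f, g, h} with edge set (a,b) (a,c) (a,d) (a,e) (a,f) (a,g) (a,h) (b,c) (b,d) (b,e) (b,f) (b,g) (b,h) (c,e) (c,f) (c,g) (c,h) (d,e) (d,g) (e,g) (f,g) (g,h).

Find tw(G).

A width-4 tree decomposition is:
Bags: B1 = {a, b, d, e, g}  B2 = {a, b, c, e, g}  B3 = {a, b, c, f, g}  B4 = {a, b, c, g, h}
Tree: B1–B2, B2–B3, B3–B4
Every bag has size at most 5, so the width is 5 − 1 = 4 and tw(G) ≤ 4. Conversely, {a, b, d, e, g} is a clique of size 5, and the vertices of any clique must share a bag in every tree decomposition; so some bag has ≥ 5 vertices and tw(G) ≥ 4. Hence tw(G) = 4 exactly.

4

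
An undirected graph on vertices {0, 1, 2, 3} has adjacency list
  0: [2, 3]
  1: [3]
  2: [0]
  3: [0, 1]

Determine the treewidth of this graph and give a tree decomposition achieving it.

Treewidth 1.
One optimal decomposition is:
Bags: B1 = {1, 3}  B2 = {0, 3}  B3 = {0, 2}
Tree: B1–B2, B2–B3

Every bag has size at most 2, so the width is 2 − 1 = 1 and tw(G) ≤ 1. Any graph with an edge has treewidth ≥ 1, and G has the edge 1–3. Combining the bounds, tw(G) = 1.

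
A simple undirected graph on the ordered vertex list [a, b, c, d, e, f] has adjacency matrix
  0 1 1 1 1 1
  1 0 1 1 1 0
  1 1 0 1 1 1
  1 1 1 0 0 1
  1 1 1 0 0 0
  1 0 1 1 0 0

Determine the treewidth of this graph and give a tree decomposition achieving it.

Every bag has size at most 4, so the width is 4 − 1 = 3 and tw(G) ≤ 3. Conversely, {a, c, d, f} is a clique of size 4, and the vertices of any clique must share a bag in every tree decomposition; so some bag has ≥ 4 vertices and tw(G) ≥ 3. Combining the bounds, tw(G) = 3.

Treewidth 3.
One optimal decomposition is:
Bags: B1 = {a, b, c, e}  B2 = {a, b, c, d}  B3 = {a, c, d, f}
Tree: B1–B2, B2–B3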